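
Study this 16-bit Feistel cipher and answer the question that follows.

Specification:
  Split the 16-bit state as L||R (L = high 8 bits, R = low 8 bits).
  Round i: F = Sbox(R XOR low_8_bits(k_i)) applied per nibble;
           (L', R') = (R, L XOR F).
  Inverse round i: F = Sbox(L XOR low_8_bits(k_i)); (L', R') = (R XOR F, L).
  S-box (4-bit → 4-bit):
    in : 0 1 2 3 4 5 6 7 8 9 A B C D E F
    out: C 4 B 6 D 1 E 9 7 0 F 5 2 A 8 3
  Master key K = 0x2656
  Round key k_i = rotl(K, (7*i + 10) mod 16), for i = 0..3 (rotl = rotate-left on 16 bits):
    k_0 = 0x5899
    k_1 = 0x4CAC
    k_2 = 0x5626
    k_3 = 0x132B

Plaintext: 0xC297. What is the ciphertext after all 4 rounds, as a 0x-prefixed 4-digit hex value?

0xD952

s_0 = plaintext = 0xC297
s_1 = Round(s_0, k_0) = 0x970A
s_2 = Round(s_1, k_1) = 0x0A69
s_3 = Round(s_2, k_2) = 0x69D9
s_4 = Round(s_3, k_3) = 0xD952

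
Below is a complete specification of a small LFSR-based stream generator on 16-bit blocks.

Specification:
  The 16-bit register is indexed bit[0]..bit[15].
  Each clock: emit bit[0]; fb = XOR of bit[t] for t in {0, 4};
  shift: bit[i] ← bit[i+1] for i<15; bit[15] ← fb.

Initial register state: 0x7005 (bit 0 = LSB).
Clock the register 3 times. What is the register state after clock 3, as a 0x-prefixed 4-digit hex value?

reg_0 = 0x7005
clock 1: out=1, reg = 0xB802
clock 2: out=0, reg = 0x5C01
clock 3: out=1, reg = 0xAE00

0xAE00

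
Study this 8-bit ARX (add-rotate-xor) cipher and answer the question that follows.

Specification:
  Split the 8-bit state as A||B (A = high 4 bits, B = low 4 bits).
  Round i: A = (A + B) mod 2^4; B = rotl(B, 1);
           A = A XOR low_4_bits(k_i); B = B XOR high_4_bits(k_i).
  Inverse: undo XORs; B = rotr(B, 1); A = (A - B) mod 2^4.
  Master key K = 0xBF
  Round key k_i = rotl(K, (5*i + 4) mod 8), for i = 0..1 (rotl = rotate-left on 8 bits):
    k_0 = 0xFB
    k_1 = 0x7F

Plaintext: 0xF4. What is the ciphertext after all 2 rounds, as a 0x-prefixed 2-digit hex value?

0x09

s_0 = plaintext = 0xF4
s_1 = Round(s_0, k_0) = 0x87
s_2 = Round(s_1, k_1) = 0x09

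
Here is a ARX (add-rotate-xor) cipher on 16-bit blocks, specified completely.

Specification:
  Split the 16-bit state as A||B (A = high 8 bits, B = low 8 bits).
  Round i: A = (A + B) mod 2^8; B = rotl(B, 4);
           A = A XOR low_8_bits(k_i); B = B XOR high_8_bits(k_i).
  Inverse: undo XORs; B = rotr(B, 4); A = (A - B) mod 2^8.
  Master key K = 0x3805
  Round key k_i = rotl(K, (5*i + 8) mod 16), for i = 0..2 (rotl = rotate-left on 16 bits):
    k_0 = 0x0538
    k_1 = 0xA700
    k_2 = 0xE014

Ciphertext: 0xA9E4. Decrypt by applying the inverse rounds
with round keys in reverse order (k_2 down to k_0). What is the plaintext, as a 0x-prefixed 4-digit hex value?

0x10B7

s_0 = ciphertext = 0xA9E4
s_1 = InvRound(s_0, k_2) = 0x7D40
s_2 = InvRound(s_1, k_1) = 0xFF7E
s_3 = InvRound(s_2, k_0) = 0x10B7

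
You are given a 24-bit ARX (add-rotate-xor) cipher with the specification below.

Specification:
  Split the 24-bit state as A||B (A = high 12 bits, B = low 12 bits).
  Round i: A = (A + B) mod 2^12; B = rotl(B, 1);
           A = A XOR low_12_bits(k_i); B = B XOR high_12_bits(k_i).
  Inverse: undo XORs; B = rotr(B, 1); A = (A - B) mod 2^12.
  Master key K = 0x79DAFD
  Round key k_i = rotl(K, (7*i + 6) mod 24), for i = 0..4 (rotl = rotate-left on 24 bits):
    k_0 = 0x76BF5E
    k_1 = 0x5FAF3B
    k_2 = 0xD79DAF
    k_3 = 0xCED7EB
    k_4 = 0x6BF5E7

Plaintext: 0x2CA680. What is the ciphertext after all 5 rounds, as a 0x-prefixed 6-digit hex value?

0x8733EB

s_0 = plaintext = 0x2CA680
s_1 = Round(s_0, k_0) = 0x614A6B
s_2 = Round(s_1, k_1) = 0xF4412D
s_3 = Round(s_2, k_2) = 0xDDEF23
s_4 = Round(s_3, k_3) = 0xAEA2AA
s_5 = Round(s_4, k_4) = 0x8733EB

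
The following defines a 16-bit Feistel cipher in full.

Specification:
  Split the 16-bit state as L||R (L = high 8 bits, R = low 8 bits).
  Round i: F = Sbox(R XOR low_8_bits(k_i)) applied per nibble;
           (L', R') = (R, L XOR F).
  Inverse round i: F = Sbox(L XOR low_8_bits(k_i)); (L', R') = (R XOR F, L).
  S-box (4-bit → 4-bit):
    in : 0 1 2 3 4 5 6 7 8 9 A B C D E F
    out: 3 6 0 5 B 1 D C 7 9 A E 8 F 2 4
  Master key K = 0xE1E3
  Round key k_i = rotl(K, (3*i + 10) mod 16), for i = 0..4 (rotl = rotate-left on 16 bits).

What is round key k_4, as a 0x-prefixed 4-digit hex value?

K = 0xE1E3
k_0 = rotl(K, (3*0+10) mod 16) = rotl(K, 10) = 0x8F87
k_1 = rotl(K, (3*1+10) mod 16) = rotl(K, 13) = 0x7C3C
k_2 = rotl(K, (3*2+10) mod 16) = rotl(K, 0) = 0xE1E3
k_3 = rotl(K, (3*3+10) mod 16) = rotl(K, 3) = 0x0F1F
k_4 = rotl(K, (3*4+10) mod 16) = rotl(K, 6) = 0x78F8

0x78F8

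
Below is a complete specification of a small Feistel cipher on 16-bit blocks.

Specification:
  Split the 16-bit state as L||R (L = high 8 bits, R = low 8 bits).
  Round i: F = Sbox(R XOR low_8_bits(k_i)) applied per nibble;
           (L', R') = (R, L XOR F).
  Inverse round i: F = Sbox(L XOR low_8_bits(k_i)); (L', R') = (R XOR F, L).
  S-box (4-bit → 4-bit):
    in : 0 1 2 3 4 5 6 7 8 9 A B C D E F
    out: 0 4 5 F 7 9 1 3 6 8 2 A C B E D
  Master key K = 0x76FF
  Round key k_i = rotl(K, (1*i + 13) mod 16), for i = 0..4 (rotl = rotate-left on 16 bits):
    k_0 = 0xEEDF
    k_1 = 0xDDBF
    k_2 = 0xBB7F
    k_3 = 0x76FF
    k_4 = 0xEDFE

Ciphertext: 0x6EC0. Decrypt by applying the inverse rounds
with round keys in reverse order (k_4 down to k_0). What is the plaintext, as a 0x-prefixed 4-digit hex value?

0x835C

s_0 = ciphertext = 0x6EC0
s_1 = InvRound(s_0, k_4) = 0x406E
s_2 = InvRound(s_1, k_3) = 0xC340
s_3 = InvRound(s_2, k_2) = 0xECC3
s_4 = InvRound(s_3, k_1) = 0x5CEC
s_5 = InvRound(s_4, k_0) = 0x835C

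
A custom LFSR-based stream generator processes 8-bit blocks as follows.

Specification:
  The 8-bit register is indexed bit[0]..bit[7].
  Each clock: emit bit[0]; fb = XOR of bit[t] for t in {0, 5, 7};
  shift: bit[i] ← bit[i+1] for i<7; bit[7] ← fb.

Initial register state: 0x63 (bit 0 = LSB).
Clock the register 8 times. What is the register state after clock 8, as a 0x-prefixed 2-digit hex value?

reg_0 = 0x63
clock 1: out=1, reg = 0x31
clock 2: out=1, reg = 0x18
clock 3: out=0, reg = 0x0C
clock 4: out=0, reg = 0x06
clock 5: out=0, reg = 0x03
clock 6: out=1, reg = 0x81
clock 7: out=1, reg = 0x40
clock 8: out=0, reg = 0x20

0x20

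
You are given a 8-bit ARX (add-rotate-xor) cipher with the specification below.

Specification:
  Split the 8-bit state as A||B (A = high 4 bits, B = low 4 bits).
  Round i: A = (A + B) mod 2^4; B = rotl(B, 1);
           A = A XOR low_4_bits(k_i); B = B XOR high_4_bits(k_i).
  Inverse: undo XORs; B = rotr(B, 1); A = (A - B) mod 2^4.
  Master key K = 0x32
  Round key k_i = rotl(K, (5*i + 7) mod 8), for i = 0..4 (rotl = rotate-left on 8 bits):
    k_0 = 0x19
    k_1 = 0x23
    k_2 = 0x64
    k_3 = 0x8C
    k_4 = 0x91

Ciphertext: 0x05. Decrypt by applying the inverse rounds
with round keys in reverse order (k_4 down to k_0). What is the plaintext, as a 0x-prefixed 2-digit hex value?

0x12

s_0 = ciphertext = 0x05
s_1 = InvRound(s_0, k_4) = 0xB6
s_2 = InvRound(s_1, k_3) = 0x07
s_3 = InvRound(s_2, k_2) = 0xC8
s_4 = InvRound(s_3, k_1) = 0xA5
s_5 = InvRound(s_4, k_0) = 0x12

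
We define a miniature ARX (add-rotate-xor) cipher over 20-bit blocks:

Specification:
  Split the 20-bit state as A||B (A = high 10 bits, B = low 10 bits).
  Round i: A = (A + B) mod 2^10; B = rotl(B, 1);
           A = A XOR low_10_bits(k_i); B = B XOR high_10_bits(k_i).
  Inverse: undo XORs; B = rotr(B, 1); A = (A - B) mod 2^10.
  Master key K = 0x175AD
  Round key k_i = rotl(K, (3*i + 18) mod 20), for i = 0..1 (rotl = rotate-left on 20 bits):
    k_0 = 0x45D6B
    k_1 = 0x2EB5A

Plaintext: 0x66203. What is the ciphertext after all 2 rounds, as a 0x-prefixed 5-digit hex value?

0xD6A9A

s_0 = plaintext = 0x66203
s_1 = Round(s_0, k_0) = 0xBC110
s_2 = Round(s_1, k_1) = 0xD6A9A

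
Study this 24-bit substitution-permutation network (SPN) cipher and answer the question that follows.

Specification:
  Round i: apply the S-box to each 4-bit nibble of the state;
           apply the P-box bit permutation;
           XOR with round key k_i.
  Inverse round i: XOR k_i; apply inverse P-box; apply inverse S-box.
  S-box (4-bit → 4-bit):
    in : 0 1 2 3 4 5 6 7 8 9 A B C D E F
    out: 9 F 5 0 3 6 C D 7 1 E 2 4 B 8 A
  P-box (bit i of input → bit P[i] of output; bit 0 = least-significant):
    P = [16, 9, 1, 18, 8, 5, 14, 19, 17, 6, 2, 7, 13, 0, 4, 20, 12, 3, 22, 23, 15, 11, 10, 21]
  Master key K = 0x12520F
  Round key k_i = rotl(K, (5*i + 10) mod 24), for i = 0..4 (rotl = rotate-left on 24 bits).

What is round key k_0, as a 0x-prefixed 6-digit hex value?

0x483C49

K = 0x12520F
k_0 = rotl(K, (5*0+10) mod 24) = rotl(K, 10) = 0x483C49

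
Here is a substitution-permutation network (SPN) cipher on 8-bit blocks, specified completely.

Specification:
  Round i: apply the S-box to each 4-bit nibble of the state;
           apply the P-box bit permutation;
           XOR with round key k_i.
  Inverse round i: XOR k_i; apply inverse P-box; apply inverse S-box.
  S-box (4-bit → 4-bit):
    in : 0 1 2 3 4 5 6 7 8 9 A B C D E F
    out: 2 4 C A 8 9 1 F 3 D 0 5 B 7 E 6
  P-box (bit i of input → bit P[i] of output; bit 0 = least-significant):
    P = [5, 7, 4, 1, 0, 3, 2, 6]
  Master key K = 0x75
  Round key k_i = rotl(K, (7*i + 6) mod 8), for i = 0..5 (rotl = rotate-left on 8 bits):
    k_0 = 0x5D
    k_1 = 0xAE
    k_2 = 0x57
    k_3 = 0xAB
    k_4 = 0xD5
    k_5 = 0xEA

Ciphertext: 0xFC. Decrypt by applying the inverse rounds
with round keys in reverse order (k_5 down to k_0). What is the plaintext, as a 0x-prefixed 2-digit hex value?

0x86

s_0 = ciphertext = 0xFC
s_1 = InvRound(s_0, k_5) = 0x12
s_2 = InvRound(s_1, k_4) = 0x93
s_3 = InvRound(s_2, k_3) = 0x0B
s_4 = InvRound(s_3, k_2) = 0xE1
s_5 = InvRound(s_4, k_1) = 0x74
s_6 = InvRound(s_5, k_0) = 0x86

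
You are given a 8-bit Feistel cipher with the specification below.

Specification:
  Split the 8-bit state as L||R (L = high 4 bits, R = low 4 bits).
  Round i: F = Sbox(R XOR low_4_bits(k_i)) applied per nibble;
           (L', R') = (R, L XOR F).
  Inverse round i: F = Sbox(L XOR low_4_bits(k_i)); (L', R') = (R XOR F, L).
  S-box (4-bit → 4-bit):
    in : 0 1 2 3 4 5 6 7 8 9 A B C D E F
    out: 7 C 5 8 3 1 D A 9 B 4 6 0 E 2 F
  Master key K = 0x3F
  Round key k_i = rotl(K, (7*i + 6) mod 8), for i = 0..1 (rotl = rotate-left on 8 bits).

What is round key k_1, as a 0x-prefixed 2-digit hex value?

0xE7

K = 0x3F
k_0 = rotl(K, (7*0+6) mod 8) = rotl(K, 6) = 0xCF
k_1 = rotl(K, (7*1+6) mod 8) = rotl(K, 5) = 0xE7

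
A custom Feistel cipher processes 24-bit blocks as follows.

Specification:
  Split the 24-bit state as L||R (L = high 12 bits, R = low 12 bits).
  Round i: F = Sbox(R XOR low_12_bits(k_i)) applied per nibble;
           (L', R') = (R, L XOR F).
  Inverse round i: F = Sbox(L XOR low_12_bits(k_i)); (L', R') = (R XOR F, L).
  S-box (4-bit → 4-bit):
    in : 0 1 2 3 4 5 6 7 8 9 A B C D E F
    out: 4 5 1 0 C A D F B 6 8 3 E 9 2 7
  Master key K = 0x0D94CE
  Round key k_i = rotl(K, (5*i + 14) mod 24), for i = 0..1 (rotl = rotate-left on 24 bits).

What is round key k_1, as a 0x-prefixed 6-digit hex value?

K = 0x0D94CE
k_0 = rotl(K, (5*0+14) mod 24) = rotl(K, 14) = 0x338365
k_1 = rotl(K, (5*1+14) mod 24) = rotl(K, 19) = 0x706CA6

0x706CA6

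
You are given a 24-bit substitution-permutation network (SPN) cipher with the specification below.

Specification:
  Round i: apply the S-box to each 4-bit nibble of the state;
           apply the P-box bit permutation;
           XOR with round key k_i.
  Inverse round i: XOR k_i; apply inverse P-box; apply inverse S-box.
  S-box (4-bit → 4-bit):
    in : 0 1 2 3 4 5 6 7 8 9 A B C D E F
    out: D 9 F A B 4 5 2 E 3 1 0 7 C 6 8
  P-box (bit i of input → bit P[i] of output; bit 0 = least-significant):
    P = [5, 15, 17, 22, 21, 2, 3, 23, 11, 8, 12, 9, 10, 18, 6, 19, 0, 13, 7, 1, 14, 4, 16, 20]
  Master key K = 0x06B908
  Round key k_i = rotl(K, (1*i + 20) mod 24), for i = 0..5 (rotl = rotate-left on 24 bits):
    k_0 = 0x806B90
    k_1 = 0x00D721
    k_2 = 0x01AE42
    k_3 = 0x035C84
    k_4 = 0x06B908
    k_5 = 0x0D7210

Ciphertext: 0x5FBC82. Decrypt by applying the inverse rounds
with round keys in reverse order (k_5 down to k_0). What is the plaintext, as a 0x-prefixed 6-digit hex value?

s_0 = ciphertext = 0x5FBC82
s_1 = InvRound(s_0, k_5) = 0x4DA1B8
s_2 = InvRound(s_1, k_4) = 0xE5F6B0
s_3 = InvRound(s_2, k_3) = 0x777142
s_4 = InvRound(s_3, k_2) = 0x1B92A8
s_5 = InvRound(s_4, k_1) = 0x061755
s_6 = InvRound(s_5, k_0) = 0xACC635

0xACC635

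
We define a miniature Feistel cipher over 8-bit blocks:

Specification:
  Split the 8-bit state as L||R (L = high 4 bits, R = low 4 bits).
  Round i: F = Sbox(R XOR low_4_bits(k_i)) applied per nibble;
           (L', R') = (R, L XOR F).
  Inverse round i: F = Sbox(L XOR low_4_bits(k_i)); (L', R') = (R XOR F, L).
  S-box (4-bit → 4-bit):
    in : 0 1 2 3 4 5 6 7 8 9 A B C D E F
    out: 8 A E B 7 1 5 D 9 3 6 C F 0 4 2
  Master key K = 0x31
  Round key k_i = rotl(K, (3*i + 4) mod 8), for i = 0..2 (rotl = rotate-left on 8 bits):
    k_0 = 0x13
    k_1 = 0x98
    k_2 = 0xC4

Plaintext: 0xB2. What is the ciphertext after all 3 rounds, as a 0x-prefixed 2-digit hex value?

0x10

s_0 = plaintext = 0xB2
s_1 = Round(s_0, k_0) = 0x21
s_2 = Round(s_1, k_1) = 0x11
s_3 = Round(s_2, k_2) = 0x10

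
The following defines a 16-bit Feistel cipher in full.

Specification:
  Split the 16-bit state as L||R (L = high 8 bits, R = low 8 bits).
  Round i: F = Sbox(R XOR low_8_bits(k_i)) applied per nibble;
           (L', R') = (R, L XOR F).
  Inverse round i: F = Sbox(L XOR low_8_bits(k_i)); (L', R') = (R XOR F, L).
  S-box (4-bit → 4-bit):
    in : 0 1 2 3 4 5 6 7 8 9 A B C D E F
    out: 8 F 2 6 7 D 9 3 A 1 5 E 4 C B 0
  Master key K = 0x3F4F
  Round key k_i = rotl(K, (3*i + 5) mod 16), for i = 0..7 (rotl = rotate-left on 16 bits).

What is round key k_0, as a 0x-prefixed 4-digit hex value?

K = 0x3F4F
k_0 = rotl(K, (3*0+5) mod 16) = rotl(K, 5) = 0xE9E7

0xE9E7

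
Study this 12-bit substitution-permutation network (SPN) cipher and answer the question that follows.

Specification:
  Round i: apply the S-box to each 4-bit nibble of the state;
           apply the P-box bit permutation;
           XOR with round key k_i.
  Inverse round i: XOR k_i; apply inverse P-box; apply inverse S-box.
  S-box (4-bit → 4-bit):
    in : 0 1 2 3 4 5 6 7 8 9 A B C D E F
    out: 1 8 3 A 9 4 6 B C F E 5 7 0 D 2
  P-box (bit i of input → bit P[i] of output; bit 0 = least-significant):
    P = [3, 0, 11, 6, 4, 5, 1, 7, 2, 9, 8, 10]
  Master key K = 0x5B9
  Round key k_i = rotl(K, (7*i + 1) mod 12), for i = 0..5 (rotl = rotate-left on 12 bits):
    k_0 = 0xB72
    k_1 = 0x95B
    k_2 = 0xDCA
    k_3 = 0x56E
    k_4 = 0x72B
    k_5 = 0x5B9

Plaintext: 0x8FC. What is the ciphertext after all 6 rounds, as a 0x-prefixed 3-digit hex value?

s_0 = plaintext = 0x8FC
s_1 = Round(s_0, k_0) = 0x65B
s_2 = Round(s_1, k_1) = 0x251
s_3 = Round(s_2, k_2) = 0xF8C
s_4 = Round(s_3, k_3) = 0xFE5
s_5 = Round(s_4, k_4) = 0xDB9
s_6 = Round(s_5, k_5) = 0xDE2

0xDE2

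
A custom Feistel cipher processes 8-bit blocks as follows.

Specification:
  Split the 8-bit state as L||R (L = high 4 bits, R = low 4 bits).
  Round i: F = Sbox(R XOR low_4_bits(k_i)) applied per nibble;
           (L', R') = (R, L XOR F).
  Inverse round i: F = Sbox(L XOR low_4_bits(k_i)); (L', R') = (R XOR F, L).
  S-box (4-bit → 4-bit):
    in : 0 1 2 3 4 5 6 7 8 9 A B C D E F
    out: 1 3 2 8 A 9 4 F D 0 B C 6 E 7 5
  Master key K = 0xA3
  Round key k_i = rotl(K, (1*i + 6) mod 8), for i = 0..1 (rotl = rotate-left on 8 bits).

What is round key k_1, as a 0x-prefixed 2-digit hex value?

K = 0xA3
k_0 = rotl(K, (1*0+6) mod 8) = rotl(K, 6) = 0xE8
k_1 = rotl(K, (1*1+6) mod 8) = rotl(K, 7) = 0xD1

0xD1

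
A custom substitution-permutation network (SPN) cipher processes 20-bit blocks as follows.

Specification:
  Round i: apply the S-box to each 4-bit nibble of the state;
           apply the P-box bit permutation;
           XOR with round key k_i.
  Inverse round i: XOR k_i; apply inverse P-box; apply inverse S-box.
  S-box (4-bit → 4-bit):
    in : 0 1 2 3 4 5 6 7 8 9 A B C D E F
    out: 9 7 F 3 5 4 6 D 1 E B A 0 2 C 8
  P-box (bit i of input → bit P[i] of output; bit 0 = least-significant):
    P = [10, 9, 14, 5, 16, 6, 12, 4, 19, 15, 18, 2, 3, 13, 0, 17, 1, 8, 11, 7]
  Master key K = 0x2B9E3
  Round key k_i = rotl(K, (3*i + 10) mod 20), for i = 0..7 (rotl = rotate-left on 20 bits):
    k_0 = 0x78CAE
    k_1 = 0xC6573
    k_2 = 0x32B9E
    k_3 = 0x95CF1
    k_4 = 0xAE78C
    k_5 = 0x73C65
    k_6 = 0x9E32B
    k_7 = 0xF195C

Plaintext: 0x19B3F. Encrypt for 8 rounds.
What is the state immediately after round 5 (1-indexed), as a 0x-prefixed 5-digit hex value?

0x657FD

s_0 = plaintext = 0x19B3F
s_1 = Round(s_0, k_0) = 0x425C9
s_2 = Round(s_1, k_1) = 0xA0F58
s_3 = Round(s_2, k_2) = 0x13E10
s_4 = Round(s_3, k_3) = 0xC619F
s_5 = Round(s_4, k_4) = 0x657FD
s_6 = Round(s_5, k_5) = 0xB3770
s_7 = Round(s_6, k_6) = 0x4D697
s_8 = Round(s_7, k_7) = 0xBE52E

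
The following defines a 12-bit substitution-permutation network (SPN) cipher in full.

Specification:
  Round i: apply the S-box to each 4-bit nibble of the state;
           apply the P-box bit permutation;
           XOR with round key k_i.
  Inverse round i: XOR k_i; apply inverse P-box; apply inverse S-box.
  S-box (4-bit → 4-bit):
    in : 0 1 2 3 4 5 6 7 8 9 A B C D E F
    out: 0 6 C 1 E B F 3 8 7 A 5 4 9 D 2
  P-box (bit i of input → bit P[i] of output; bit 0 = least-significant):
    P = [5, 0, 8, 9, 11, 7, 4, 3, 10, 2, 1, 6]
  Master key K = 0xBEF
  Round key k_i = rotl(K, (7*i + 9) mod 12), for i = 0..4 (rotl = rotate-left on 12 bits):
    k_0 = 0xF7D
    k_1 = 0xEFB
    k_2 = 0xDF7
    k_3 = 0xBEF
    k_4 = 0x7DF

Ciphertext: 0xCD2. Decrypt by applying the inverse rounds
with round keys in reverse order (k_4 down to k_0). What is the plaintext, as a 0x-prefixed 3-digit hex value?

s_0 = ciphertext = 0xCD2
s_1 = InvRound(s_0, k_4) = 0xFD4
s_2 = InvRound(s_1, k_3) = 0xB27
s_3 = InvRound(s_2, k_2) = 0xD18
s_4 = InvRound(s_3, k_1) = 0x2F6
s_5 = InvRound(s_4, k_0) = 0xB51

0xB51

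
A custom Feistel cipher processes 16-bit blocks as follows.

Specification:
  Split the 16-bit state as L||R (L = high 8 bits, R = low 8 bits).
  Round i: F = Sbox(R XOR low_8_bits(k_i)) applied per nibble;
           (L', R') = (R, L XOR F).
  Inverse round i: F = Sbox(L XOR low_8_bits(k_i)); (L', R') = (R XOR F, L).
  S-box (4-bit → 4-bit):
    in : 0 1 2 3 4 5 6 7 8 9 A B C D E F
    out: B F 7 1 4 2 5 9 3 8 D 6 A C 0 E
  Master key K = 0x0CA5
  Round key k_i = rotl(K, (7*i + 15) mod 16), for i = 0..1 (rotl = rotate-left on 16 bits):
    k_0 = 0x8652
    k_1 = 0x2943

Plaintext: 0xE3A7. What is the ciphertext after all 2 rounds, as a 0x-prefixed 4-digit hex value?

s_0 = plaintext = 0xE3A7
s_1 = Round(s_0, k_0) = 0xA701
s_2 = Round(s_1, k_1) = 0x01E0

0x01E0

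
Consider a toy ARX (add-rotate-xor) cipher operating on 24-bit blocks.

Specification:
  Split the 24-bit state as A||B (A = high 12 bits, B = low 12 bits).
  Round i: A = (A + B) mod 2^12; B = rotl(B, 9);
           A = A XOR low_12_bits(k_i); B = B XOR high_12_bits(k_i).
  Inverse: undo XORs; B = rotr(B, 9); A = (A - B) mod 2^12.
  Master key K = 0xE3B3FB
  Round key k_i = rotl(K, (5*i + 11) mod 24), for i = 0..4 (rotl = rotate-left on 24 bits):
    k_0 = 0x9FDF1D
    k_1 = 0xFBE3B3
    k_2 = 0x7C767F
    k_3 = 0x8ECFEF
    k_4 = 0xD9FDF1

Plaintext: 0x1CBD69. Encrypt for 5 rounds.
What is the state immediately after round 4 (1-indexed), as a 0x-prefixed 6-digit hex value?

0x335B2F

s_0 = plaintext = 0x1CBD69
s_1 = Round(s_0, k_0) = 0x029A50
s_2 = Round(s_1, k_1) = 0x9CAEF4
s_3 = Round(s_2, k_2) = 0xEC1E19
s_4 = Round(s_3, k_3) = 0x335B2F
s_5 = Round(s_4, k_4) = 0x3952FA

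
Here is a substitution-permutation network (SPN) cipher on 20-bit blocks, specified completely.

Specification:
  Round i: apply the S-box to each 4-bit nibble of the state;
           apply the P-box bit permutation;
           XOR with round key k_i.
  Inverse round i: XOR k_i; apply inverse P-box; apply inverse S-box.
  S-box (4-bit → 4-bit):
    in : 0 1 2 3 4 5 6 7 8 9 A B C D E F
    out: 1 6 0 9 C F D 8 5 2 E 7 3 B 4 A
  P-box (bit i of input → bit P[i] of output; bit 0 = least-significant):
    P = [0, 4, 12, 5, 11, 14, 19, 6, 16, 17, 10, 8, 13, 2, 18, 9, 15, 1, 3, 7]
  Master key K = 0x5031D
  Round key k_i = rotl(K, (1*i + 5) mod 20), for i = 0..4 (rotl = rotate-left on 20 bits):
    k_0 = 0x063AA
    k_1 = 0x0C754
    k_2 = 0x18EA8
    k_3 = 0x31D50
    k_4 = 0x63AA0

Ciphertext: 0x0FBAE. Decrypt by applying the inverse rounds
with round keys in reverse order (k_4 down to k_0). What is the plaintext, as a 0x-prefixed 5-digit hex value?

0xE3F0F

s_0 = ciphertext = 0x0FBAE
s_1 = InvRound(s_0, k_4) = 0xB1F92
s_2 = InvRound(s_1, k_3) = 0xF7242
s_3 = InvRound(s_2, k_2) = 0x58154
s_4 = InvRound(s_3, k_1) = 0x24892
s_5 = InvRound(s_4, k_0) = 0xE3F0F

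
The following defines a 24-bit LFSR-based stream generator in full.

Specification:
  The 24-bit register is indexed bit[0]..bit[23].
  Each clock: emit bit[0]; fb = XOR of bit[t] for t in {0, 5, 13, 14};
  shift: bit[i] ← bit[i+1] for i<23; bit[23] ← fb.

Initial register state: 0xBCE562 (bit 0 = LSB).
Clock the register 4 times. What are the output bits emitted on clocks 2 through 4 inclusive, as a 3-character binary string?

reg_0 = 0xBCE562
clock 1: out=0, reg = 0xDE72B1
clock 2: out=1, reg = 0x6F3958
clock 3: out=0, reg = 0xB79CAC
clock 4: out=0, reg = 0xDBCE56

100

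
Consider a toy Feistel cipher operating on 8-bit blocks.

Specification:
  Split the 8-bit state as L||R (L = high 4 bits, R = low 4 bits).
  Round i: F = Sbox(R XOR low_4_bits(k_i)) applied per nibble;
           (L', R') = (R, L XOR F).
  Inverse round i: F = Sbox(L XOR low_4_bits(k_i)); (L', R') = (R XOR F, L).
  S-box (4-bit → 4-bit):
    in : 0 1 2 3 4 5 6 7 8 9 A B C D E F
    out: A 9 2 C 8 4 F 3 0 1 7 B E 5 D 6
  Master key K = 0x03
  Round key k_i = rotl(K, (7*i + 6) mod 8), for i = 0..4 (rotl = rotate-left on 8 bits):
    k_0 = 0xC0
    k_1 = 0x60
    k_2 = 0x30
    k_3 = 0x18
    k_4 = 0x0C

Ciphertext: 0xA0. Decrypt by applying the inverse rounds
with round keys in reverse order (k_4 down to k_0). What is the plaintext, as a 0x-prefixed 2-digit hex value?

s_0 = ciphertext = 0xA0
s_1 = InvRound(s_0, k_4) = 0xFA
s_2 = InvRound(s_1, k_3) = 0x9F
s_3 = InvRound(s_2, k_2) = 0xE9
s_4 = InvRound(s_3, k_1) = 0x4E
s_5 = InvRound(s_4, k_0) = 0x64

0x64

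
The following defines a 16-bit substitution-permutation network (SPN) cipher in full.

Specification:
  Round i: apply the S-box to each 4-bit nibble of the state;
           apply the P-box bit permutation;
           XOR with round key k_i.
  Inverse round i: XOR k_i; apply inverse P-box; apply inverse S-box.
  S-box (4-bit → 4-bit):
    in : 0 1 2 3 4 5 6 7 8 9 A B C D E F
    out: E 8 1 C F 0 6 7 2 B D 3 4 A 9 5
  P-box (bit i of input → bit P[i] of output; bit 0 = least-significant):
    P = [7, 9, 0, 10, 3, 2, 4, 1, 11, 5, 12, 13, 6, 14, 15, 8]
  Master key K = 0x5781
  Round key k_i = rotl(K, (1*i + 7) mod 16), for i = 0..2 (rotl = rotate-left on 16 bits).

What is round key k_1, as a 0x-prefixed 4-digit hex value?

K = 0x5781
k_0 = rotl(K, (1*0+7) mod 16) = rotl(K, 7) = 0xC0AB
k_1 = rotl(K, (1*1+7) mod 16) = rotl(K, 8) = 0x8157

0x8157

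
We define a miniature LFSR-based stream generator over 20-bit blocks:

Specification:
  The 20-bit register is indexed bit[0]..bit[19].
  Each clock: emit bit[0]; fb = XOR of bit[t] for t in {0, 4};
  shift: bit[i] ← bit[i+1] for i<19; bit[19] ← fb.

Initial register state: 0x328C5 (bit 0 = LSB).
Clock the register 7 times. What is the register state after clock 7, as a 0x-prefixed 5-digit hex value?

0x92651

reg_0 = 0x328C5
clock 1: out=1, reg = 0x99462
clock 2: out=0, reg = 0x4CA31
clock 3: out=1, reg = 0x26518
clock 4: out=0, reg = 0x9328C
clock 5: out=0, reg = 0x49946
clock 6: out=0, reg = 0x24CA3
clock 7: out=1, reg = 0x92651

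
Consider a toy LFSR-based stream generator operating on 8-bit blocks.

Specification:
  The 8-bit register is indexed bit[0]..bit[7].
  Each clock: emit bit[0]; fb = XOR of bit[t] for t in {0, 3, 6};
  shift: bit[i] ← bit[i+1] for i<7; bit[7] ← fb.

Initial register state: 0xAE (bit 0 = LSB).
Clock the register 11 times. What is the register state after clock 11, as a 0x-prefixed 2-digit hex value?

0x55

reg_0 = 0xAE
clock 1: out=0, reg = 0xD7
clock 2: out=1, reg = 0x6B
clock 3: out=1, reg = 0xB5
clock 4: out=1, reg = 0xDA
clock 5: out=0, reg = 0x6D
clock 6: out=1, reg = 0xB6
clock 7: out=0, reg = 0x5B
clock 8: out=1, reg = 0xAD
clock 9: out=1, reg = 0x56
clock 10: out=0, reg = 0xAB
clock 11: out=1, reg = 0x55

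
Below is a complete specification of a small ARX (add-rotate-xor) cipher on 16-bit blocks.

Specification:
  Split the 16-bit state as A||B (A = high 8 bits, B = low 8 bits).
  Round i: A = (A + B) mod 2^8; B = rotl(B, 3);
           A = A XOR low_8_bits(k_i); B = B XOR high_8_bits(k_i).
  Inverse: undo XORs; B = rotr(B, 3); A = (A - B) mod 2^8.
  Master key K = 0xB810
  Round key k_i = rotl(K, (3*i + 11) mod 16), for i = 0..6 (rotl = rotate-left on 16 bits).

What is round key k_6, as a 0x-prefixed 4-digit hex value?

0x1702

K = 0xB810
k_0 = rotl(K, (3*0+11) mod 16) = rotl(K, 11) = 0x85C0
k_1 = rotl(K, (3*1+11) mod 16) = rotl(K, 14) = 0x2E04
k_2 = rotl(K, (3*2+11) mod 16) = rotl(K, 1) = 0x7021
k_3 = rotl(K, (3*3+11) mod 16) = rotl(K, 4) = 0x810B
k_4 = rotl(K, (3*4+11) mod 16) = rotl(K, 7) = 0x085C
k_5 = rotl(K, (3*5+11) mod 16) = rotl(K, 10) = 0x42E0
k_6 = rotl(K, (3*6+11) mod 16) = rotl(K, 13) = 0x1702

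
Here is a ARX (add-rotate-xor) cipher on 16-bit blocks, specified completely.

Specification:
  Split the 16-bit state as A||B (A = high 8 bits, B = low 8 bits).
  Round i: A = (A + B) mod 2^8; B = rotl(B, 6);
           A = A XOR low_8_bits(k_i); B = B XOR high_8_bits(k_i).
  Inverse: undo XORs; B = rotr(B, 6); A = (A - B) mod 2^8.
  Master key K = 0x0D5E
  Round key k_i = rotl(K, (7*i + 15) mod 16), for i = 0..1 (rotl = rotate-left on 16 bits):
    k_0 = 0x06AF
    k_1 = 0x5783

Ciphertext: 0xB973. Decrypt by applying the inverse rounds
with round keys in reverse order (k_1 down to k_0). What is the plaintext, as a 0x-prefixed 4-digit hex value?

s_0 = ciphertext = 0xB973
s_1 = InvRound(s_0, k_1) = 0xAA90
s_2 = InvRound(s_1, k_0) = 0xAB5A

0xAB5A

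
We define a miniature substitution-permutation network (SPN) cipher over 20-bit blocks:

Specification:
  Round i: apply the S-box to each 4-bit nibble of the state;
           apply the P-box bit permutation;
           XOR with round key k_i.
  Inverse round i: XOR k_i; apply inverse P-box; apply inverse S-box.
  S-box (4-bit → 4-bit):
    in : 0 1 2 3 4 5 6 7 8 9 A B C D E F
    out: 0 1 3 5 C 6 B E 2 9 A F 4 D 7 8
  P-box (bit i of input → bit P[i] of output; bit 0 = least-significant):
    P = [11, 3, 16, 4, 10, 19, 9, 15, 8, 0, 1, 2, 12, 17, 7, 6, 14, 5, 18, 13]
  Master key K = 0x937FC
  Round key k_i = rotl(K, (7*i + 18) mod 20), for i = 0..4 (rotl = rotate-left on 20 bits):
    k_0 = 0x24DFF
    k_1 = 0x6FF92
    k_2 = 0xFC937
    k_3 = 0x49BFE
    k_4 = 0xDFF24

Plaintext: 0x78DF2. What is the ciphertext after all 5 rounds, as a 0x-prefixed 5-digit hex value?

s_0 = plaintext = 0x78DF2
s_1 = Round(s_0, k_0) = 0x4E4D1
s_2 = Round(s_1, k_1) = 0x04114
s_3 = Round(s_2, k_2) = 0xECCE7
s_4 = Round(s_3, k_3) = 0x9DD44
s_5 = Round(s_4, k_4) = 0xC0CF2

0xC0CF2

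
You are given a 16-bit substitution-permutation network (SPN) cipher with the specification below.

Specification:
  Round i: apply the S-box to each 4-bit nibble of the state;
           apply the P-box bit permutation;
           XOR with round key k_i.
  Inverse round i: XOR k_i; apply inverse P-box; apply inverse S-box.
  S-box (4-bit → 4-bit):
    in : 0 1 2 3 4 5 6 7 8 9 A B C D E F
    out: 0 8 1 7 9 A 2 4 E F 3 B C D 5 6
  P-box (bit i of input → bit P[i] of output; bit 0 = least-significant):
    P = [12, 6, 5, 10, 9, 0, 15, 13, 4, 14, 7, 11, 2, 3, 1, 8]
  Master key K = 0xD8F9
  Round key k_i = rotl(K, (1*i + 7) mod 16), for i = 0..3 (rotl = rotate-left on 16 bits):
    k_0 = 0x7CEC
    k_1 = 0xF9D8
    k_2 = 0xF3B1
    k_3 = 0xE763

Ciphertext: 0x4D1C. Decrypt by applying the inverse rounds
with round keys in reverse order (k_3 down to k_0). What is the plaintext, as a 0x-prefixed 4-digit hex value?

s_0 = ciphertext = 0x4D1C
s_1 = InvRound(s_0, k_3) = 0x349F
s_2 = InvRound(s_1, k_2) = 0x96EC
s_3 = InvRound(s_2, k_1) = 0x4B4C
s_4 = InvRound(s_3, k_0) = 0x174D

0x174D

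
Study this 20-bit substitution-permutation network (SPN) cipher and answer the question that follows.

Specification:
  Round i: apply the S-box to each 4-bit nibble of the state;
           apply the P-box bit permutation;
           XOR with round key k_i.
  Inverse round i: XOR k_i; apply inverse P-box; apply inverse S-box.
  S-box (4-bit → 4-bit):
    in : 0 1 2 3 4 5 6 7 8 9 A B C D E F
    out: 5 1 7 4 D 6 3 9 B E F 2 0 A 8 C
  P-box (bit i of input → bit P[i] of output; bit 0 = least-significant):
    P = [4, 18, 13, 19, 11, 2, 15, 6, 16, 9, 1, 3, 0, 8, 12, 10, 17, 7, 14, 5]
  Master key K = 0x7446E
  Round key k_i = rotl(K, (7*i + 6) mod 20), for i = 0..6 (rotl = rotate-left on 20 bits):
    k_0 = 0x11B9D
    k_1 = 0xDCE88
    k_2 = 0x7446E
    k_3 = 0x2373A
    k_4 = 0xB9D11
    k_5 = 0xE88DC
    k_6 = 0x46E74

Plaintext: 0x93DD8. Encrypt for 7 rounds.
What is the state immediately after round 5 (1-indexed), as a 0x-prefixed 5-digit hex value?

s_0 = plaintext = 0x93DD8
s_1 = Round(s_0, k_0) = 0xD4961
s_2 = Round(s_1, k_1) = 0xDD037
s_3 = Round(s_2, k_2) = 0xEC1DC
s_4 = Round(s_3, k_3) = 0x3375E
s_5 = Round(s_4, k_4) = 0x24D1D
s_6 = Round(s_5, k_5) = 0x0D655
s_7 = Round(s_6, k_6) = 0x38970

0x24D1D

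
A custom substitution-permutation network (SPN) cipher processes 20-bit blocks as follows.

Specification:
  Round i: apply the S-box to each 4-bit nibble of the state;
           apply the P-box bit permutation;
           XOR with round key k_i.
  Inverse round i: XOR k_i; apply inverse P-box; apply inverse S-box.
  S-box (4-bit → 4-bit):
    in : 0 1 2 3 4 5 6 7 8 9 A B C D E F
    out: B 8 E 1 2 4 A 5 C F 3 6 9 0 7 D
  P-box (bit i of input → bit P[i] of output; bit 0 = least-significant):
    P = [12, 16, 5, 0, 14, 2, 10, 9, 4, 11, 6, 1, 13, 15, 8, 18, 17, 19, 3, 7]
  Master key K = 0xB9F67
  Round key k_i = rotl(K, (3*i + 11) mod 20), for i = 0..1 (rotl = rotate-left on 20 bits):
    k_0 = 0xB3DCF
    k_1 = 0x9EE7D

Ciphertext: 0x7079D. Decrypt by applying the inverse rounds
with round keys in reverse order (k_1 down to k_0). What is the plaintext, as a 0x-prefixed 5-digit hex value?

0x9AF8B

s_0 = ciphertext = 0x7079D
s_1 = InvRound(s_0, k_1) = 0x09B35
s_2 = InvRound(s_1, k_0) = 0x9AF8B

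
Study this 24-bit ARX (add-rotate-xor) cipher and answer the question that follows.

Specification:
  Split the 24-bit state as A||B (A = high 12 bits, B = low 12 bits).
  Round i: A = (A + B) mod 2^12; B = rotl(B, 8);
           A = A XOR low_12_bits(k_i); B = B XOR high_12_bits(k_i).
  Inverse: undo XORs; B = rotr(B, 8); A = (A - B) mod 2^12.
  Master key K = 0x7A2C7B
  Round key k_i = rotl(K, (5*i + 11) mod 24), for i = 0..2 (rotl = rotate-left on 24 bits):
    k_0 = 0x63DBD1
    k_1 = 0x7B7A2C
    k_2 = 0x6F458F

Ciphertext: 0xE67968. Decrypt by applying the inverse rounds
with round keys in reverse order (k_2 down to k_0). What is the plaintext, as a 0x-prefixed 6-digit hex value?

0x045B31

s_0 = ciphertext = 0xE67968
s_1 = InvRound(s_0, k_2) = 0x2199CF
s_2 = InvRound(s_1, k_1) = 0x0A778E
s_3 = InvRound(s_2, k_0) = 0x045B31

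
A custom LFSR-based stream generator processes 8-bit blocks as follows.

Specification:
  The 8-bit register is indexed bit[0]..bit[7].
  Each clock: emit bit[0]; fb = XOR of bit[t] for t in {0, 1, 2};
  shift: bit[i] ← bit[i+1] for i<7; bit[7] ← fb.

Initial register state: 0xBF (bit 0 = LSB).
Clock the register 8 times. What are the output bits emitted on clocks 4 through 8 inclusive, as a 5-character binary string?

reg_0 = 0xBF
clock 1: out=1, reg = 0xDF
clock 2: out=1, reg = 0xEF
clock 3: out=1, reg = 0xF7
clock 4: out=1, reg = 0xFB
clock 5: out=1, reg = 0x7D
clock 6: out=1, reg = 0x3E
clock 7: out=0, reg = 0x1F
clock 8: out=1, reg = 0x8F

11101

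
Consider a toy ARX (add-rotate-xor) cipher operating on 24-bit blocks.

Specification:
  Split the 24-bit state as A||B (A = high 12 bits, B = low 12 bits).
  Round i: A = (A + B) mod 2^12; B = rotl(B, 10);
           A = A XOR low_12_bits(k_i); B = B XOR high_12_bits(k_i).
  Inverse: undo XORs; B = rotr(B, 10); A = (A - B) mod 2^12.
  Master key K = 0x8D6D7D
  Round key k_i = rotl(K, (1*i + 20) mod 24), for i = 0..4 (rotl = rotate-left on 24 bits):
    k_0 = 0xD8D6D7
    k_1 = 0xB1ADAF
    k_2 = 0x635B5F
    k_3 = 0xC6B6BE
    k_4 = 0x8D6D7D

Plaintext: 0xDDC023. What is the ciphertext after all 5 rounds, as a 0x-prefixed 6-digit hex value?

0x8B9C52

s_0 = plaintext = 0xDDC023
s_1 = Round(s_0, k_0) = 0xB28185
s_2 = Round(s_1, k_1) = 0x102F7B
s_3 = Round(s_2, k_2) = 0xB229EB
s_4 = Round(s_3, k_3) = 0x3B3211
s_5 = Round(s_4, k_4) = 0x8B9C52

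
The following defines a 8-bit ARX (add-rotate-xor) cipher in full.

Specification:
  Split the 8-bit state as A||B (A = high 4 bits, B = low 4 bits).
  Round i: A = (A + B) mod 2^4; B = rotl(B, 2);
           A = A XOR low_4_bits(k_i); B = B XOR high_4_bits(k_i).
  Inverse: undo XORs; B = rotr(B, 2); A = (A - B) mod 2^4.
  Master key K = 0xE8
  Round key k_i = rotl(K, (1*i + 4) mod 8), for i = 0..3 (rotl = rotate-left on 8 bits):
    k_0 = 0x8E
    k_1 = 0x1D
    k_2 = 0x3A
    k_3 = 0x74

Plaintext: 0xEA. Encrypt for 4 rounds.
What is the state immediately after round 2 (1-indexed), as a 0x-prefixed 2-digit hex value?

0x59

s_0 = plaintext = 0xEA
s_1 = Round(s_0, k_0) = 0x62
s_2 = Round(s_1, k_1) = 0x59
s_3 = Round(s_2, k_2) = 0x45
s_4 = Round(s_3, k_3) = 0xD2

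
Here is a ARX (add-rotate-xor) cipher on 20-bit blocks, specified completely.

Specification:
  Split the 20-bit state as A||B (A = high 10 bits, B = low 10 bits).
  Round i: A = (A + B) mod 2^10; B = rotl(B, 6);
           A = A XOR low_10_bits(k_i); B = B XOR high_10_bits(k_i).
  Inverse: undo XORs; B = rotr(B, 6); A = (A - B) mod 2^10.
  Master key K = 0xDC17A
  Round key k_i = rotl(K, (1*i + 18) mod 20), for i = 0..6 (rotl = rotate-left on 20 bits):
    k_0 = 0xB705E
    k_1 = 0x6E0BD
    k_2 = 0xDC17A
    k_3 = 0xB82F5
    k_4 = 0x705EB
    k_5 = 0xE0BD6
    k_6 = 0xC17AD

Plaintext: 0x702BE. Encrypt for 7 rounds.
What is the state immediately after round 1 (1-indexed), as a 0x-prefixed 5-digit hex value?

s_0 = plaintext = 0x702BE
s_1 = Round(s_0, k_0) = 0x08177
s_2 = Round(s_1, k_1) = 0x4A86F
s_3 = Round(s_2, k_2) = 0x38CB6
s_4 = Round(s_3, k_3) = 0xDB36B
s_5 = Round(s_4, k_4) = 0xCF337
s_6 = Round(s_5, k_5) = 0x69671
s_7 = Round(s_6, k_6) = 0xEEF62

0x08177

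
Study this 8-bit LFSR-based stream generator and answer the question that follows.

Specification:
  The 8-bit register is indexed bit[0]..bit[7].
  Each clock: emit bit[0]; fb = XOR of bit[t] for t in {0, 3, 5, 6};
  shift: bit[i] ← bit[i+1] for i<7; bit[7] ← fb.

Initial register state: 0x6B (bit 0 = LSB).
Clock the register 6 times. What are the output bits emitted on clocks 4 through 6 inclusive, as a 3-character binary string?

101

reg_0 = 0x6B
clock 1: out=1, reg = 0x35
clock 2: out=1, reg = 0x1A
clock 3: out=0, reg = 0x8D
clock 4: out=1, reg = 0x46
clock 5: out=0, reg = 0xA3
clock 6: out=1, reg = 0x51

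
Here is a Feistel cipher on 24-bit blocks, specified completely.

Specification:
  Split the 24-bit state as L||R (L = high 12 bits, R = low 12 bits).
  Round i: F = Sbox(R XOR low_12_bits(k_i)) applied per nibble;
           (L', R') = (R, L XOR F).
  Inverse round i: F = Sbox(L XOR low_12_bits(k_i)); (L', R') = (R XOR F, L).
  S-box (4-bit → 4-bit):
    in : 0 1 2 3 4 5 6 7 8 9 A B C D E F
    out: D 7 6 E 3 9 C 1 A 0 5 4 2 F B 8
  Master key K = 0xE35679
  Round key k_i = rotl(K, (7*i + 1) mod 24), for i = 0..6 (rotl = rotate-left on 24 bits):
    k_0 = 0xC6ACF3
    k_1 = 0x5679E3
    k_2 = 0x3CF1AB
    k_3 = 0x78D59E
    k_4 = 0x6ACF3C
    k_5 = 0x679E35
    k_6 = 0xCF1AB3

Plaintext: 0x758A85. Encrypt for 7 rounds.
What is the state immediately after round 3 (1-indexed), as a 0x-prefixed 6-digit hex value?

s_0 = plaintext = 0x758A85
s_1 = Round(s_0, k_0) = 0xA85B44
s_2 = Round(s_1, k_1) = 0xB44CD4
s_3 = Round(s_2, k_2) = 0xCD445C
s_4 = Round(s_3, k_3) = 0x45CBF2
s_5 = Round(s_4, k_4) = 0xBF2777
s_6 = Round(s_5, k_5) = 0x777BC4
s_7 = Round(s_6, k_6) = 0xBC4066

0xCD445C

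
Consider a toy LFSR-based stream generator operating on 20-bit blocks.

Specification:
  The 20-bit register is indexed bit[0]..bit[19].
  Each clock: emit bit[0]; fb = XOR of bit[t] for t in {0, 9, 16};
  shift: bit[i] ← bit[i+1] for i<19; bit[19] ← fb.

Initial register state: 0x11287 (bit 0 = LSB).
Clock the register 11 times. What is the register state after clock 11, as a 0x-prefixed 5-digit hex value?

0xBFE22

reg_0 = 0x11287
clock 1: out=1, reg = 0x88943
clock 2: out=1, reg = 0xC44A1
clock 3: out=1, reg = 0xE2250
clock 4: out=0, reg = 0xF1128
clock 5: out=0, reg = 0xF8894
clock 6: out=0, reg = 0xFC44A
clock 7: out=0, reg = 0xFE225
clock 8: out=1, reg = 0xFF112
clock 9: out=0, reg = 0xFF889
clock 10: out=1, reg = 0x7FC44
clock 11: out=0, reg = 0xBFE22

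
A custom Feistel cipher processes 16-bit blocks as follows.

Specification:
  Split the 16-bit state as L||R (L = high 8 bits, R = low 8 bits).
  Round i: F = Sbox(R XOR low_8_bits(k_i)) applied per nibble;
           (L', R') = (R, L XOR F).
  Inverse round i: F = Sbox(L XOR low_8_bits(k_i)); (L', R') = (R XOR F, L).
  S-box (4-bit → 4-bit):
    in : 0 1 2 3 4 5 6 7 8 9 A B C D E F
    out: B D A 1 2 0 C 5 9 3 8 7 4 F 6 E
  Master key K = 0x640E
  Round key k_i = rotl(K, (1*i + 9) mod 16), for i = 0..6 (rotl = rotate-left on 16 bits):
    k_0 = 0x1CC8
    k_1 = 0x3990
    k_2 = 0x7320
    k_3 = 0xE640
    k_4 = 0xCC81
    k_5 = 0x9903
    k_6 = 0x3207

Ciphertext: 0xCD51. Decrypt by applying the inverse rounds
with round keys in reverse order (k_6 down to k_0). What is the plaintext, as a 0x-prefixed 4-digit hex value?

0x14DF

s_0 = ciphertext = 0xCD51
s_1 = InvRound(s_0, k_6) = 0x19CD
s_2 = InvRound(s_1, k_5) = 0x1519
s_3 = InvRound(s_2, k_4) = 0x2B15
s_4 = InvRound(s_3, k_3) = 0xD22B
s_5 = InvRound(s_4, k_2) = 0xC1D2
s_6 = InvRound(s_5, k_1) = 0xDFC1
s_7 = InvRound(s_6, k_0) = 0x14DF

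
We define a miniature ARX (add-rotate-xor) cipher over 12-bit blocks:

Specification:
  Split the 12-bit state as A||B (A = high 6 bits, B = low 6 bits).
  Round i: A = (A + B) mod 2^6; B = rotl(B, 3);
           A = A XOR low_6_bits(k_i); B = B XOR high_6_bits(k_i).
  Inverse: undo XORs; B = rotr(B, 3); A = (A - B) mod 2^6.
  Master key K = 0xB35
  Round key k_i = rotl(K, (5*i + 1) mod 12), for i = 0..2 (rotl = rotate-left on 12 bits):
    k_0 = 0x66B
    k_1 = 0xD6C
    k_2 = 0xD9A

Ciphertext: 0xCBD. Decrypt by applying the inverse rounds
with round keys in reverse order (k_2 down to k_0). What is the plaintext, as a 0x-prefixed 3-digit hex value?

0xBA7

s_0 = ciphertext = 0xCBD
s_1 = InvRound(s_0, k_2) = 0x3D9
s_2 = InvRound(s_1, k_1) = 0xFA5
s_3 = InvRound(s_2, k_0) = 0xBA7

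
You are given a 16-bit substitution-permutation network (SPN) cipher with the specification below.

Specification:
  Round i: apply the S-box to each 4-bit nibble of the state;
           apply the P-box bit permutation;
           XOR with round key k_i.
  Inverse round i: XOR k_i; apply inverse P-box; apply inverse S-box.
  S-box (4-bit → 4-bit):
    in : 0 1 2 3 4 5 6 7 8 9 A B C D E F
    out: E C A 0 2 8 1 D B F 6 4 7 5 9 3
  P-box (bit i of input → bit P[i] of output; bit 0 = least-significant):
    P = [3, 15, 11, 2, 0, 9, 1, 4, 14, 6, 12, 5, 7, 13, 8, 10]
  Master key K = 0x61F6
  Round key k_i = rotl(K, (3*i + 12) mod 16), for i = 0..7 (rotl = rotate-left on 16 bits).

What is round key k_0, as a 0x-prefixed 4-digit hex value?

K = 0x61F6
k_0 = rotl(K, (3*0+12) mod 16) = rotl(K, 12) = 0x661F

0x661F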